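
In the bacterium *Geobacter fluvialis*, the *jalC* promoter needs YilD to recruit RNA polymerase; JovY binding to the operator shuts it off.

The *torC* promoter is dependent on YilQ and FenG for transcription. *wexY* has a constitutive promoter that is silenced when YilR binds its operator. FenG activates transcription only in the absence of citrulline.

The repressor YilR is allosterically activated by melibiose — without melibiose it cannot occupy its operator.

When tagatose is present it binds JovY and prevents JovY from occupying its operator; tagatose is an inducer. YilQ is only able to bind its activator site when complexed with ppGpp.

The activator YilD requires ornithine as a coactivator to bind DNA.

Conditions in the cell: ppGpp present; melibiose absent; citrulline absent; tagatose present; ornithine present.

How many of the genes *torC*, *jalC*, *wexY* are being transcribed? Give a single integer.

3

ppGpp is present, so YilQ is active.
Citrulline is absent, so FenG is active.
No repressor is bound and YilQ and FenG are active, so *torC* is transcribed.
→ *torC* is ON.
Tagatose is present, so JovY is inactive.
Ornithine is present, so YilD is active.
No repressor is bound and YilD is active, so *jalC* is transcribed.
→ *jalC* is ON.
Melibiose is absent, so YilR is inactive.
With no repressor bound, *wexY* is transcribed.
→ *wexY* is ON.
3 of the 3 genes are transcribed.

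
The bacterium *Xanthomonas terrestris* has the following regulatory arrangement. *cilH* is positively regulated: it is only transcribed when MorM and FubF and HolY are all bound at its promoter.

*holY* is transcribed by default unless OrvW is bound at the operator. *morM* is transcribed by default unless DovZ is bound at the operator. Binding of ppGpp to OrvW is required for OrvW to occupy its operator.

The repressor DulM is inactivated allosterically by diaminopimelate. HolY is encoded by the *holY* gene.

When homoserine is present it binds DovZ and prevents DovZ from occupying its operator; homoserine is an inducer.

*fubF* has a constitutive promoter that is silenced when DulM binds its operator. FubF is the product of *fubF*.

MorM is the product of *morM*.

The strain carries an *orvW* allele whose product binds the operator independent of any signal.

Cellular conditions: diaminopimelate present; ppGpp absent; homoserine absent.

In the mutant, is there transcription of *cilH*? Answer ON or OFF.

OFF

Homoserine is absent, so DovZ is active.
With repressor DovZ bound, *morM* is not transcribed.
So MorM is not produced.
Diaminopimelate is present, so DulM is inactive.
With no repressor bound, *fubF* is transcribed.
So FubF is produced and active.
OrvW is constitutively active in this strain.
With repressor OrvW bound, *holY* is not transcribed.
So HolY is not produced.
Required activator MorM is absent, so *cilH* is not transcribed.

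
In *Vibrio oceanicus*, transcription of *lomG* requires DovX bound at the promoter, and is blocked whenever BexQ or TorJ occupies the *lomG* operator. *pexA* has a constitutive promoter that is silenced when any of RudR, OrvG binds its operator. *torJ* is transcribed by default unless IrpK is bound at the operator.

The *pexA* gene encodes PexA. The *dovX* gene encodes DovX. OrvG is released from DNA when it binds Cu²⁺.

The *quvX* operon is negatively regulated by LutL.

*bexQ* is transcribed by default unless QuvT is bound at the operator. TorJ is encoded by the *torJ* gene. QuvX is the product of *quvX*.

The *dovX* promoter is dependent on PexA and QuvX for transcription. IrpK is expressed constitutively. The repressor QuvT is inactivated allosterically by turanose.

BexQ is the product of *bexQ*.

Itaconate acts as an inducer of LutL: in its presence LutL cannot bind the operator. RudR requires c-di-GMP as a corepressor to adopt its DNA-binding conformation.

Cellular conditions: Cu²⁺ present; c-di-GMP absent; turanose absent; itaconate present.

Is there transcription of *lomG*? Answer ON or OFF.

Turanose is absent, so QuvT is active.
With repressor QuvT bound, *bexQ* is not transcribed.
So BexQ is not produced.
c-di-GMP is absent, so RudR is inactive.
Cu²⁺ is present, so OrvG is inactive.
With no repressor bound, *pexA* is transcribed.
So PexA is produced and active.
Itaconate is present, so LutL is inactive.
With no repressor bound, *quvX* is transcribed.
So QuvX is produced and active.
No repressor is bound and PexA and QuvX are active, so *dovX* is transcribed.
So DovX is produced and active.
IrpK is produced constitutively and is active.
With repressor IrpK bound, *torJ* is not transcribed.
So TorJ is not produced.
No repressor is bound and DovX is active, so *lomG* is transcribed.

ON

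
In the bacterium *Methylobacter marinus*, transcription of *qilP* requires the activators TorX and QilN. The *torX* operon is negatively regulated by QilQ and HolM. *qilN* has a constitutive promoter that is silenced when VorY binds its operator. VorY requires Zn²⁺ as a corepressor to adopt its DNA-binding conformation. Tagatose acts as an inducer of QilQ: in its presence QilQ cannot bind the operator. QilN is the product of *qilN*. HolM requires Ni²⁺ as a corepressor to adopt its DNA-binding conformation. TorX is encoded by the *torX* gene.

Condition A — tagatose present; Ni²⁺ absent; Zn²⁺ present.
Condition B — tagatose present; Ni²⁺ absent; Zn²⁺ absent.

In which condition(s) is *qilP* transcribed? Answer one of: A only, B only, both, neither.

B only

Condition A:
Tagatose is present, so QilQ is inactive.
Ni²⁺ is absent, so HolM is inactive.
With no repressor bound, *torX* is transcribed.
So TorX is produced and active.
Zn²⁺ is present, so VorY is active.
With repressor VorY bound, *qilN* is not transcribed.
So QilN is not produced.
Required activator QilN is absent, so *qilP* is not transcribed.
→ *qilP* is OFF in A.
Condition B:
Tagatose is present, so QilQ is inactive.
Ni²⁺ is absent, so HolM is inactive.
With no repressor bound, *torX* is transcribed.
So TorX is produced and active.
Zn²⁺ is absent, so VorY is inactive.
With no repressor bound, *qilN* is transcribed.
So QilN is produced and active.
No repressor is bound and TorX and QilN are active, so *qilP* is transcribed.
→ *qilP* is ON in B.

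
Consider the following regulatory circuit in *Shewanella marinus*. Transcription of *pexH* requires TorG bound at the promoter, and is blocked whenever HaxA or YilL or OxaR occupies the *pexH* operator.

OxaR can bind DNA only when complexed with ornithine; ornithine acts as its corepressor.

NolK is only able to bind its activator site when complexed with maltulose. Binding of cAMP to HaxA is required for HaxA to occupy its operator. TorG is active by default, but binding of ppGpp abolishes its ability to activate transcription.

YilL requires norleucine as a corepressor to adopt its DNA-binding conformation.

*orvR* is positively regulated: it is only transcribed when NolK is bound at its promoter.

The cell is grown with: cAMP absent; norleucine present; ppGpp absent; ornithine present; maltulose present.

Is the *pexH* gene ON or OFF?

cAMP is absent, so HaxA is inactive.
Norleucine is present, so YilL is active.
Ornithine is present, so OxaR is active.
ppGpp is absent, so TorG is active.
With repressor YilL bound, *pexH* is not transcribed.

OFF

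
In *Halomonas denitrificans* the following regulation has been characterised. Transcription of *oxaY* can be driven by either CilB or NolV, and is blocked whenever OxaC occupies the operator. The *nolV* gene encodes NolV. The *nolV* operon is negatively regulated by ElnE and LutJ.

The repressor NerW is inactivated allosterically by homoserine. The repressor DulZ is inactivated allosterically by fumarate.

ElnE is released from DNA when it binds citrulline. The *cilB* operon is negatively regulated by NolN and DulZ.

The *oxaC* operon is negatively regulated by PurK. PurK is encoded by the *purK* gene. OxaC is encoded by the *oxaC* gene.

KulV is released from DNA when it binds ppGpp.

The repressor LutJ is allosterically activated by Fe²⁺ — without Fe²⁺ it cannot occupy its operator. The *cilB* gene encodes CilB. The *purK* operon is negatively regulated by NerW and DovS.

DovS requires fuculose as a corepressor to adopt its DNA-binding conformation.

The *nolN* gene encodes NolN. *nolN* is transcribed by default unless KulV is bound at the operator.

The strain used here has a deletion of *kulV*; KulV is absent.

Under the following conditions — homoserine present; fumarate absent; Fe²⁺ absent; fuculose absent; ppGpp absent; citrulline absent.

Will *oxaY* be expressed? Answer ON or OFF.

OFF

KulV is non-functional in this strain, so it has no effect.
With no repressor bound, *nolN* is transcribed.
So NolN is produced and active.
Fumarate is absent, so DulZ is active.
With repressor NolN bound, *cilB* is not transcribed.
So CilB is not produced.
Homoserine is present, so NerW is inactive.
Fuculose is absent, so DovS is inactive.
With no repressor bound, *purK* is transcribed.
So PurK is produced and active.
With repressor PurK bound, *oxaC* is not transcribed.
So OxaC is not produced.
Citrulline is absent, so ElnE is active.
Fe²⁺ is absent, so LutJ is inactive.
With repressor ElnE bound, *nolV* is not transcribed.
So NolV is not produced.
No activator is available at the *oxaY* promoter, so *oxaY* is not transcribed.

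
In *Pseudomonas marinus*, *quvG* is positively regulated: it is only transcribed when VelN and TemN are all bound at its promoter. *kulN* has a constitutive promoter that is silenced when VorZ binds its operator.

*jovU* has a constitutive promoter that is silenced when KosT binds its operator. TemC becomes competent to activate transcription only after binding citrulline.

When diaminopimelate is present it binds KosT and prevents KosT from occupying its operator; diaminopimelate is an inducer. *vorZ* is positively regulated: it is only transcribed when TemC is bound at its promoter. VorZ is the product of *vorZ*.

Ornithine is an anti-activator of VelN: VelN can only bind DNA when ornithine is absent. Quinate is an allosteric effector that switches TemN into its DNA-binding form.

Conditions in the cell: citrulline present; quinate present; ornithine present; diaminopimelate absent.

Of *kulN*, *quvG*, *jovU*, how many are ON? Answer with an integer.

Citrulline is present, so TemC is active.
No repressor is bound and TemC is active, so *vorZ* is transcribed.
So VorZ is produced and active.
With repressor VorZ bound, *kulN* is not transcribed.
→ *kulN* is OFF.
Ornithine is present, so VelN is inactive.
Quinate is present, so TemN is active.
Required activator VelN is absent, so *quvG* is not transcribed.
→ *quvG* is OFF.
Diaminopimelate is absent, so KosT is active.
With repressor KosT bound, *jovU* is not transcribed.
→ *jovU* is OFF.
0 of the 3 genes are transcribed.

0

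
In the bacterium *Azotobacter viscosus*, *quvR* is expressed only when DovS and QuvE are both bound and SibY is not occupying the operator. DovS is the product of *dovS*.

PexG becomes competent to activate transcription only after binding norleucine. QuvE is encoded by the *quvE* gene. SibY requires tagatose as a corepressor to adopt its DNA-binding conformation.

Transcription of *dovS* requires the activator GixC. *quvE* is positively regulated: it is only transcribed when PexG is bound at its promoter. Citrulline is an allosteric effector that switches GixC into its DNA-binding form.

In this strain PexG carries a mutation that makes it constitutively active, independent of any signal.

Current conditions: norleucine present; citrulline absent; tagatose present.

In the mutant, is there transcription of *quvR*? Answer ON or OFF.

Tagatose is present, so SibY is active.
Citrulline is absent, so GixC is inactive.
Required activator GixC is absent, so *dovS* is not transcribed.
So DovS is not produced.
PexG is constitutively active in this strain.
No repressor is bound and PexG is active, so *quvE* is transcribed.
So QuvE is produced and active.
With repressor SibY bound, *quvR* is not transcribed.

OFF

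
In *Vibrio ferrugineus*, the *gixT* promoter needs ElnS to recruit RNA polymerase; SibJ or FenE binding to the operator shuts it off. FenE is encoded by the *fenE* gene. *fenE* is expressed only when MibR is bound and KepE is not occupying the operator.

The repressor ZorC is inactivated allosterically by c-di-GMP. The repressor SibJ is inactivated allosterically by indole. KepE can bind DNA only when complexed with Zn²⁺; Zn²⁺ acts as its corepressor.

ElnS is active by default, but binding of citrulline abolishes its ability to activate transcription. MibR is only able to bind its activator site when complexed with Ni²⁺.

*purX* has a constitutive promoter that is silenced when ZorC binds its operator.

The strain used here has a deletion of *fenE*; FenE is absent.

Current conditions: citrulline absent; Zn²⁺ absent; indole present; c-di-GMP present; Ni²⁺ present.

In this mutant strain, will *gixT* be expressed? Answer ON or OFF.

Indole is present, so SibJ is inactive.
Citrulline is absent, so ElnS is active.
FenE is non-functional in this strain, so it has no effect.
No repressor is bound and ElnS is active, so *gixT* is transcribed.

ON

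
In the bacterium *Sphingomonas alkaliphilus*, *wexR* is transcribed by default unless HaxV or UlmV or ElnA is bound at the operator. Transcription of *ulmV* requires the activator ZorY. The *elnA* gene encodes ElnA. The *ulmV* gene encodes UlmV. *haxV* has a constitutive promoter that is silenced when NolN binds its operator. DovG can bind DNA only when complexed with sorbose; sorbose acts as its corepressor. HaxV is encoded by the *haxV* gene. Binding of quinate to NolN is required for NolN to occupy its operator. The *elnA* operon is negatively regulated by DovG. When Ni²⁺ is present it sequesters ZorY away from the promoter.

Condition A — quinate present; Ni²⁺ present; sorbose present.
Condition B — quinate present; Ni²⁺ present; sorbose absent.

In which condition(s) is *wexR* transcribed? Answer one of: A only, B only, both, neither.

A only

Condition A:
Quinate is present, so NolN is active.
With repressor NolN bound, *haxV* is not transcribed.
So HaxV is not produced.
Ni²⁺ is present, so ZorY is inactive.
Required activator ZorY is absent, so *ulmV* is not transcribed.
So UlmV is not produced.
Sorbose is present, so DovG is active.
With repressor DovG bound, *elnA* is not transcribed.
So ElnA is not produced.
With no repressor bound, *wexR* is transcribed.
→ *wexR* is ON in A.
Condition B:
Quinate is present, so NolN is active.
With repressor NolN bound, *haxV* is not transcribed.
So HaxV is not produced.
Ni²⁺ is present, so ZorY is inactive.
Required activator ZorY is absent, so *ulmV* is not transcribed.
So UlmV is not produced.
Sorbose is absent, so DovG is inactive.
With no repressor bound, *elnA* is transcribed.
So ElnA is produced and active.
With repressor ElnA bound, *wexR* is not transcribed.
→ *wexR* is OFF in B.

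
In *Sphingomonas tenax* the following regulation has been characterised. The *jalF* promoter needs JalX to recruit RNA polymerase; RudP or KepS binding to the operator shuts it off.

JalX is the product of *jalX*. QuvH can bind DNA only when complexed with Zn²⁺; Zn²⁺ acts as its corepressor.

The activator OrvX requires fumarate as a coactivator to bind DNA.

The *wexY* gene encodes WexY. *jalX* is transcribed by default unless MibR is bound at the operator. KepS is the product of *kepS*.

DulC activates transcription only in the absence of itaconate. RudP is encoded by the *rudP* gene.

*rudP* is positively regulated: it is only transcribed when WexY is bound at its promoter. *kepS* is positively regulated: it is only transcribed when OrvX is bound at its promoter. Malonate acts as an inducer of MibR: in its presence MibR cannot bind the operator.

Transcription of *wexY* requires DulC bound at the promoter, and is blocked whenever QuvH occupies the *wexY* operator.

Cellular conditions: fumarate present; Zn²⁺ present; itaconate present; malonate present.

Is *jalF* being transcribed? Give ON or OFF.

OFF

Zn²⁺ is present, so QuvH is active.
Itaconate is present, so DulC is inactive.
With repressor QuvH bound, *wexY* is not transcribed.
So WexY is not produced.
Required activator WexY is absent, so *rudP* is not transcribed.
So RudP is not produced.
Malonate is present, so MibR is inactive.
With no repressor bound, *jalX* is transcribed.
So JalX is produced and active.
Fumarate is present, so OrvX is active.
No repressor is bound and OrvX is active, so *kepS* is transcribed.
So KepS is produced and active.
With repressor KepS bound, *jalF* is not transcribed.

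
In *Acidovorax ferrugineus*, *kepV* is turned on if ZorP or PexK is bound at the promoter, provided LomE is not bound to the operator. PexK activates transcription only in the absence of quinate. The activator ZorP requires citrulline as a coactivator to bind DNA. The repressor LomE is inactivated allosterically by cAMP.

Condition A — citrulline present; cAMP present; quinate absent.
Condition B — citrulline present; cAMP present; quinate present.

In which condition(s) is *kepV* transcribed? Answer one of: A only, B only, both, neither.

Condition A:
Citrulline is present, so ZorP is active.
cAMP is present, so LomE is inactive.
Quinate is absent, so PexK is active.
Activator ZorP is present, so *kepV* is transcribed.
→ *kepV* is ON in A.
Condition B:
Citrulline is present, so ZorP is active.
cAMP is present, so LomE is inactive.
Quinate is present, so PexK is inactive.
Activator ZorP is present, so *kepV* is transcribed.
→ *kepV* is ON in B.

both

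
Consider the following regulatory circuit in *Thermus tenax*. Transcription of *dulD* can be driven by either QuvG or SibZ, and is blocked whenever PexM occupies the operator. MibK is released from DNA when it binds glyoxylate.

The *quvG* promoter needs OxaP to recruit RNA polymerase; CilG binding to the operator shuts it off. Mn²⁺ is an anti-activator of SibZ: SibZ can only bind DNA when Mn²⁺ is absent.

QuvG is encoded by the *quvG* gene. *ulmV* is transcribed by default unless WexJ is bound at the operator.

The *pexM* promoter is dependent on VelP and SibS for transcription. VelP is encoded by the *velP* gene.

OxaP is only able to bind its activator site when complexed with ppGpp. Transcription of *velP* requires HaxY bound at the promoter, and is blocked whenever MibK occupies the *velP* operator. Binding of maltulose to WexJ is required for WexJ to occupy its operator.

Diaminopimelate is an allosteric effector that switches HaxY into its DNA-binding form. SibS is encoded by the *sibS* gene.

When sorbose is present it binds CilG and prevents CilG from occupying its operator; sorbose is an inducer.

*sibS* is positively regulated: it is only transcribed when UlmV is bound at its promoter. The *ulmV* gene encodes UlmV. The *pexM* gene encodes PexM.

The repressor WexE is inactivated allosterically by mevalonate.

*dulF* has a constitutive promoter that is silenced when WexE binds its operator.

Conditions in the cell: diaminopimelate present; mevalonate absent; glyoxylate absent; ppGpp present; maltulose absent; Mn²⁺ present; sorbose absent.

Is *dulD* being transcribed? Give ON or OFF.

OFF

Sorbose is absent, so CilG is active.
ppGpp is present, so OxaP is active.
With repressor CilG bound, *quvG* is not transcribed.
So QuvG is not produced.
Diaminopimelate is present, so HaxY is active.
Glyoxylate is absent, so MibK is active.
With repressor MibK bound, *velP* is not transcribed.
So VelP is not produced.
Maltulose is absent, so WexJ is inactive.
With no repressor bound, *ulmV* is transcribed.
So UlmV is produced and active.
No repressor is bound and UlmV is active, so *sibS* is transcribed.
So SibS is produced and active.
Required activator VelP is absent, so *pexM* is not transcribed.
So PexM is not produced.
Mn²⁺ is present, so SibZ is inactive.
No activator is available at the *dulD* promoter, so *dulD* is not transcribed.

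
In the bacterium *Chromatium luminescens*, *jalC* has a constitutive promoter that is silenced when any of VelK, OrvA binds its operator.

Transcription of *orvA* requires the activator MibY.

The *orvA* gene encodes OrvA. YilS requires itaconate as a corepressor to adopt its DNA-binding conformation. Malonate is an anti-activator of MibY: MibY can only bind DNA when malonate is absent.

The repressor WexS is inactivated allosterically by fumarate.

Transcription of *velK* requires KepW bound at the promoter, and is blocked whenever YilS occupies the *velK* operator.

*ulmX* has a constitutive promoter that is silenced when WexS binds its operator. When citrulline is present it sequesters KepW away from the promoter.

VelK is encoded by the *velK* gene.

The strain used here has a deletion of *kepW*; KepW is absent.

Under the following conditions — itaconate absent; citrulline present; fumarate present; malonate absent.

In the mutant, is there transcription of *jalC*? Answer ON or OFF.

Itaconate is absent, so YilS is inactive.
KepW is non-functional in this strain, so it has no effect.
Required activator KepW is absent, so *velK* is not transcribed.
So VelK is not produced.
Malonate is absent, so MibY is active.
No repressor is bound and MibY is active, so *orvA* is transcribed.
So OrvA is produced and active.
With repressor OrvA bound, *jalC* is not transcribed.

OFF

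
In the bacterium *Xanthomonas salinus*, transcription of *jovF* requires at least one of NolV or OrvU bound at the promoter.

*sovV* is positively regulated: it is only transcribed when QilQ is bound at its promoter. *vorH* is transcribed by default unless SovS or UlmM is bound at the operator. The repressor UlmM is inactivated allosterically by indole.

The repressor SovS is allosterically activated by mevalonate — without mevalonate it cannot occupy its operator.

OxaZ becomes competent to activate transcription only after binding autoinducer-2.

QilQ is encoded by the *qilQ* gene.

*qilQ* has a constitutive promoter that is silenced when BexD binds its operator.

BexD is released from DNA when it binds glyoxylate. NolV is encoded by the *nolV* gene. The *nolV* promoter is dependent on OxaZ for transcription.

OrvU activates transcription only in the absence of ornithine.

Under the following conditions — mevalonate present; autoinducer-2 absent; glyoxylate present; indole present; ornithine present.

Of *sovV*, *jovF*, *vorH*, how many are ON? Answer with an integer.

1

Glyoxylate is present, so BexD is inactive.
With no repressor bound, *qilQ* is transcribed.
So QilQ is produced and active.
No repressor is bound and QilQ is active, so *sovV* is transcribed.
→ *sovV* is ON.
Autoinducer-2 is absent, so OxaZ is inactive.
Required activator OxaZ is absent, so *nolV* is not transcribed.
So NolV is not produced.
Ornithine is present, so OrvU is inactive.
No activator is available at the *jovF* promoter, so *jovF* is not transcribed.
→ *jovF* is OFF.
Mevalonate is present, so SovS is active.
Indole is present, so UlmM is inactive.
With repressor SovS bound, *vorH* is not transcribed.
→ *vorH* is OFF.
1 of the 3 genes is transcribed.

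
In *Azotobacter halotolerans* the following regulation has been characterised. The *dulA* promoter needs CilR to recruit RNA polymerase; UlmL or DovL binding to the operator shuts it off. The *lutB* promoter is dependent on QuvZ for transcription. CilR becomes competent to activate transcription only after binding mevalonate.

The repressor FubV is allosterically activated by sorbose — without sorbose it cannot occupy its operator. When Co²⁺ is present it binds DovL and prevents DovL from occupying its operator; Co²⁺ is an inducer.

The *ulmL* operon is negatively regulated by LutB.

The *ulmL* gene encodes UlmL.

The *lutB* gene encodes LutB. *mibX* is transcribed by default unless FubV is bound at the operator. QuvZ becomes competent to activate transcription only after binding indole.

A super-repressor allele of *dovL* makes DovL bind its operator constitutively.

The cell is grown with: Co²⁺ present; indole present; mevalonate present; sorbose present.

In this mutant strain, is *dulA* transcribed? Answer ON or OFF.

OFF

Indole is present, so QuvZ is active.
No repressor is bound and QuvZ is active, so *lutB* is transcribed.
So LutB is produced and active.
With repressor LutB bound, *ulmL* is not transcribed.
So UlmL is not produced.
DovL is constitutively active in this strain.
Mevalonate is present, so CilR is active.
With repressor DovL bound, *dulA* is not transcribed.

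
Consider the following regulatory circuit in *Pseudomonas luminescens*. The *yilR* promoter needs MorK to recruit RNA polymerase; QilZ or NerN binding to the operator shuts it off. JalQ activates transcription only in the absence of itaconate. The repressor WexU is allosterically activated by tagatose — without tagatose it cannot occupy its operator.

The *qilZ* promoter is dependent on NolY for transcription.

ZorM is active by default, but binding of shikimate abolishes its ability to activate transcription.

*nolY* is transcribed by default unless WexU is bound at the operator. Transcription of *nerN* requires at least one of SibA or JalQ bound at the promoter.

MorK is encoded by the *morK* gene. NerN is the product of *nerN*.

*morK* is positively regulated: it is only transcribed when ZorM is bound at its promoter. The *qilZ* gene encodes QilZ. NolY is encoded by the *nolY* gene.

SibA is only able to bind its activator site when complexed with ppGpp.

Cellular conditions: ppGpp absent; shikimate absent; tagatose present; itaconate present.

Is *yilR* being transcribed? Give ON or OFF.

ON

Shikimate is absent, so ZorM is active.
No repressor is bound and ZorM is active, so *morK* is transcribed.
So MorK is produced and active.
Tagatose is present, so WexU is active.
With repressor WexU bound, *nolY* is not transcribed.
So NolY is not produced.
Required activator NolY is absent, so *qilZ* is not transcribed.
So QilZ is not produced.
ppGpp is absent, so SibA is inactive.
Itaconate is present, so JalQ is inactive.
No activator is available at the *nerN* promoter, so *nerN* is not transcribed.
So NerN is not produced.
No repressor is bound and MorK is active, so *yilR* is transcribed.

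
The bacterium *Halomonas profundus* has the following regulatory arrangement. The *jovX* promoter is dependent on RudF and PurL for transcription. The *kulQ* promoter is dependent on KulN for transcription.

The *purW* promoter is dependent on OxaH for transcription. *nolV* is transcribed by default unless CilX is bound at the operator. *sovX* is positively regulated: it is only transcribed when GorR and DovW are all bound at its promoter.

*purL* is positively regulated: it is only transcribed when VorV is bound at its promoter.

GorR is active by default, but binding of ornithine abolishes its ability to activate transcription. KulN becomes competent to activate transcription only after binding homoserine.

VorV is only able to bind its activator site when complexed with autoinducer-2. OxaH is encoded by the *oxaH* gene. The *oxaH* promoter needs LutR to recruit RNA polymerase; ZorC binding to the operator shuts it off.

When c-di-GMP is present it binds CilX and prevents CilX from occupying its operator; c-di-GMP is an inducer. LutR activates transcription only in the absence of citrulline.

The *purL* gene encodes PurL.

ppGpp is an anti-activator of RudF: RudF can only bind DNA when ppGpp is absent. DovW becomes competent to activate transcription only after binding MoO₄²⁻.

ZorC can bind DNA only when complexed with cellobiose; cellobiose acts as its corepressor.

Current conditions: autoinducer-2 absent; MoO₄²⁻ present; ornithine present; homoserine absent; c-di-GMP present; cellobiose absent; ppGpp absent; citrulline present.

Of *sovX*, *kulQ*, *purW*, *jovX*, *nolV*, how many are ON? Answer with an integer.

1

Ornithine is present, so GorR is inactive.
MoO₄²⁻ is present, so DovW is active.
Required activator GorR is absent, so *sovX* is not transcribed.
→ *sovX* is OFF.
Homoserine is absent, so KulN is inactive.
Required activator KulN is absent, so *kulQ* is not transcribed.
→ *kulQ* is OFF.
Cellobiose is absent, so ZorC is inactive.
Citrulline is present, so LutR is inactive.
Required activator LutR is absent, so *oxaH* is not transcribed.
So OxaH is not produced.
Required activator OxaH is absent, so *purW* is not transcribed.
→ *purW* is OFF.
ppGpp is absent, so RudF is active.
Autoinducer-2 is absent, so VorV is inactive.
Required activator VorV is absent, so *purL* is not transcribed.
So PurL is not produced.
Required activator PurL is absent, so *jovX* is not transcribed.
→ *jovX* is OFF.
c-di-GMP is present, so CilX is inactive.
With no repressor bound, *nolV* is transcribed.
→ *nolV* is ON.
1 of the 5 genes is transcribed.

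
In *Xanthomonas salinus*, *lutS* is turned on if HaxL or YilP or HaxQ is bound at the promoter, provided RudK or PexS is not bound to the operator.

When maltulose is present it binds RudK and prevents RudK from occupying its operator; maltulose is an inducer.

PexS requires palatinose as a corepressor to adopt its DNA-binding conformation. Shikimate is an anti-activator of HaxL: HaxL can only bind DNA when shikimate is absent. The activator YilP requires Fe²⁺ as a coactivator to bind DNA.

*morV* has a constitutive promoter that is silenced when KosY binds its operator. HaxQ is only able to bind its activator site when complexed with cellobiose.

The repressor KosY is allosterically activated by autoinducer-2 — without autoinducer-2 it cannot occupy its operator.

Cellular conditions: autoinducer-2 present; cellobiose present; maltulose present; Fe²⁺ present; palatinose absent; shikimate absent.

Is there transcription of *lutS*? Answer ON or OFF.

Shikimate is absent, so HaxL is active.
Fe²⁺ is present, so YilP is active.
Maltulose is present, so RudK is inactive.
Palatinose is absent, so PexS is inactive.
Cellobiose is present, so HaxQ is active.
Activator HaxL is present, so *lutS* is transcribed.

ON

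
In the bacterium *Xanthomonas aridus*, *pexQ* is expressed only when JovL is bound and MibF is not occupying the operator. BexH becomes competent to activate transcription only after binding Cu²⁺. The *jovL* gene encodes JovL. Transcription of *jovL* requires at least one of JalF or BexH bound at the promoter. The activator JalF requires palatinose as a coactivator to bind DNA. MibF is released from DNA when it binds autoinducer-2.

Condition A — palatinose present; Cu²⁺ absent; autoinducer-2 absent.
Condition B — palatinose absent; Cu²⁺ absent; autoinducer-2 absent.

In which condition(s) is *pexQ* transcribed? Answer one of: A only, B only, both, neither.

neither

Condition A:
Palatinose is present, so JalF is active.
Cu²⁺ is absent, so BexH is inactive.
Activator JalF is present, so *jovL* is transcribed.
So JovL is produced and active.
Autoinducer-2 is absent, so MibF is active.
With repressor MibF bound, *pexQ* is not transcribed.
→ *pexQ* is OFF in A.
Condition B:
Palatinose is absent, so JalF is inactive.
Cu²⁺ is absent, so BexH is inactive.
No activator is available at the *jovL* promoter, so *jovL* is not transcribed.
So JovL is not produced.
Autoinducer-2 is absent, so MibF is active.
With repressor MibF bound, *pexQ* is not transcribed.
→ *pexQ* is OFF in B.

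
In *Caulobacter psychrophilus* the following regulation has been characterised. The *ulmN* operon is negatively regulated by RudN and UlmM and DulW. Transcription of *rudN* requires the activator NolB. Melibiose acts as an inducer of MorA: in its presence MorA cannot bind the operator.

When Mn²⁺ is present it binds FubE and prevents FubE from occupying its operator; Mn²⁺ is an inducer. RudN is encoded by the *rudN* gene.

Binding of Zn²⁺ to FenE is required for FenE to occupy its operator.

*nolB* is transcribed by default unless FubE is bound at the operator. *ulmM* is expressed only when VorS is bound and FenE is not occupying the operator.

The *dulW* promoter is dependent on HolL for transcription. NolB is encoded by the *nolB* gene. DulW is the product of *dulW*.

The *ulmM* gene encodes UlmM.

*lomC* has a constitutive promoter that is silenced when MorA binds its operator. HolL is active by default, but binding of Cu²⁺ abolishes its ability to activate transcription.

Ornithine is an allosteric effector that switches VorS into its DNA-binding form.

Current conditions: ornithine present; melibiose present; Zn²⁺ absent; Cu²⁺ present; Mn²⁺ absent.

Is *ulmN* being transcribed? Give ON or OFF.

OFF

Mn²⁺ is absent, so FubE is active.
With repressor FubE bound, *nolB* is not transcribed.
So NolB is not produced.
Required activator NolB is absent, so *rudN* is not transcribed.
So RudN is not produced.
Ornithine is present, so VorS is active.
Zn²⁺ is absent, so FenE is inactive.
No repressor is bound and VorS is active, so *ulmM* is transcribed.
So UlmM is produced and active.
Cu²⁺ is present, so HolL is inactive.
Required activator HolL is absent, so *dulW* is not transcribed.
So DulW is not produced.
With repressor UlmM bound, *ulmN* is not transcribed.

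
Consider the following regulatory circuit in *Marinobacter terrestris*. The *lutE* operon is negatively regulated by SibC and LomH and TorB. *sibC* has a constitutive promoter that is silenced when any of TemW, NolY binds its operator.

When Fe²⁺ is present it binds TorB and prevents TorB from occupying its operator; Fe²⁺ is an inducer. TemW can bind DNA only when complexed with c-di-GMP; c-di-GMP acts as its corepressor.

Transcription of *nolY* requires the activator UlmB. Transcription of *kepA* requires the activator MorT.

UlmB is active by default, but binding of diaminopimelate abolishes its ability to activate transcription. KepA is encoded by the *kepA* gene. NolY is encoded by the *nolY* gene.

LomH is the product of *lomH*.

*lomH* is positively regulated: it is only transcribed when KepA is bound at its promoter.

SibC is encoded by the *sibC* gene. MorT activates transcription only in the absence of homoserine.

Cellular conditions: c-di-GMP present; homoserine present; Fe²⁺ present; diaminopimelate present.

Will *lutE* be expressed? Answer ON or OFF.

ON

c-di-GMP is present, so TemW is active.
Diaminopimelate is present, so UlmB is inactive.
Required activator UlmB is absent, so *nolY* is not transcribed.
So NolY is not produced.
With repressor TemW bound, *sibC* is not transcribed.
So SibC is not produced.
Homoserine is present, so MorT is inactive.
Required activator MorT is absent, so *kepA* is not transcribed.
So KepA is not produced.
Required activator KepA is absent, so *lomH* is not transcribed.
So LomH is not produced.
Fe²⁺ is present, so TorB is inactive.
With no repressor bound, *lutE* is transcribed.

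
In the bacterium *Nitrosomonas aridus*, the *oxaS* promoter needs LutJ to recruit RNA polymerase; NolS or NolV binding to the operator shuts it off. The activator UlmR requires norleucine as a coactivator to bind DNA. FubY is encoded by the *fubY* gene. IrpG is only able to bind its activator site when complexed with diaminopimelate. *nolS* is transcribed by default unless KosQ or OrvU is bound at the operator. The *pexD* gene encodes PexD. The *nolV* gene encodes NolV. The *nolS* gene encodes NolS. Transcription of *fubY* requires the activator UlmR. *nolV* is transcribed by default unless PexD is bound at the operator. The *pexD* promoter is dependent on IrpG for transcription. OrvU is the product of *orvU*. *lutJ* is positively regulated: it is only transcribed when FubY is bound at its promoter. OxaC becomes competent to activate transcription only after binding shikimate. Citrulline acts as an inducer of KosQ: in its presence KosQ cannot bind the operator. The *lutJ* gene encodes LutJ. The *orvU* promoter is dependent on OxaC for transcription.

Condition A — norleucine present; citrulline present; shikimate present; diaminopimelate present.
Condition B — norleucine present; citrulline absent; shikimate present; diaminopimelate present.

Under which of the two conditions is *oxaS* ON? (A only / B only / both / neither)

both

Condition A:
Norleucine is present, so UlmR is active.
No repressor is bound and UlmR is active, so *fubY* is transcribed.
So FubY is produced and active.
No repressor is bound and FubY is active, so *lutJ* is transcribed.
So LutJ is produced and active.
Citrulline is present, so KosQ is inactive.
Shikimate is present, so OxaC is active.
No repressor is bound and OxaC is active, so *orvU* is transcribed.
So OrvU is produced and active.
With repressor OrvU bound, *nolS* is not transcribed.
So NolS is not produced.
Diaminopimelate is present, so IrpG is active.
No repressor is bound and IrpG is active, so *pexD* is transcribed.
So PexD is produced and active.
With repressor PexD bound, *nolV* is not transcribed.
So NolV is not produced.
No repressor is bound and LutJ is active, so *oxaS* is transcribed.
→ *oxaS* is ON in A.
Condition B:
Norleucine is present, so UlmR is active.
No repressor is bound and UlmR is active, so *fubY* is transcribed.
So FubY is produced and active.
No repressor is bound and FubY is active, so *lutJ* is transcribed.
So LutJ is produced and active.
Citrulline is absent, so KosQ is active.
Shikimate is present, so OxaC is active.
No repressor is bound and OxaC is active, so *orvU* is transcribed.
So OrvU is produced and active.
With repressor KosQ bound, *nolS* is not transcribed.
So NolS is not produced.
Diaminopimelate is present, so IrpG is active.
No repressor is bound and IrpG is active, so *pexD* is transcribed.
So PexD is produced and active.
With repressor PexD bound, *nolV* is not transcribed.
So NolV is not produced.
No repressor is bound and LutJ is active, so *oxaS* is transcribed.
→ *oxaS* is ON in B.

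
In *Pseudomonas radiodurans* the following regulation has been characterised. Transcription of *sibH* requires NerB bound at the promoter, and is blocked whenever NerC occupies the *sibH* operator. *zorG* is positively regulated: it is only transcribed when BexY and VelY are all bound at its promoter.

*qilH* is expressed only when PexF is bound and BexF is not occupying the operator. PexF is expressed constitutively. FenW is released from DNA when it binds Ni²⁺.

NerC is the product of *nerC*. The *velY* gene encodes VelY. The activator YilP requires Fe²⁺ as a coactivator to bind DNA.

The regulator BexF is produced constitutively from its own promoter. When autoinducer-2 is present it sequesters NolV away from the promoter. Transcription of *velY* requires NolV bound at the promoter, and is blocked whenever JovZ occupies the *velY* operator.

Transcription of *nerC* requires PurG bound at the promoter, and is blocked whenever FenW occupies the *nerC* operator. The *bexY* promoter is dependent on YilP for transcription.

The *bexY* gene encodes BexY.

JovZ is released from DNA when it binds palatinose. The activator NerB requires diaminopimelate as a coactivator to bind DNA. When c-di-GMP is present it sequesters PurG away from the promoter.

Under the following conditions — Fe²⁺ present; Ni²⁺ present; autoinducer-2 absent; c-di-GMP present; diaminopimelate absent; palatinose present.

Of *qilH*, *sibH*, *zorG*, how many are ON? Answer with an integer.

1

PexF is produced constitutively and is active.
BexF is produced constitutively and is active.
With repressor BexF bound, *qilH* is not transcribed.
→ *qilH* is OFF.
Diaminopimelate is absent, so NerB is inactive.
c-di-GMP is present, so PurG is inactive.
Ni²⁺ is present, so FenW is inactive.
Required activator PurG is absent, so *nerC* is not transcribed.
So NerC is not produced.
Required activator NerB is absent, so *sibH* is not transcribed.
→ *sibH* is OFF.
Fe²⁺ is present, so YilP is active.
No repressor is bound and YilP is active, so *bexY* is transcribed.
So BexY is produced and active.
Autoinducer-2 is absent, so NolV is active.
Palatinose is present, so JovZ is inactive.
No repressor is bound and NolV is active, so *velY* is transcribed.
So VelY is produced and active.
No repressor is bound and BexY and VelY are active, so *zorG* is transcribed.
→ *zorG* is ON.
1 of the 3 genes is transcribed.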